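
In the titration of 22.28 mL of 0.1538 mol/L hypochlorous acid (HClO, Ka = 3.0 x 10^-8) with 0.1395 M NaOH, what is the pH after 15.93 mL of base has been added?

Initial n(HClO) = 0.1538 x 0.02228 = 0.003427 mol.
n(NaOH) added = 0.1395 x 0.01593 = 0.002222 mol, converting that many moles of HClO to ClO-.
Remaining n(HClO) = 0.001204 mol; n(ClO-) = 0.002222 mol.
By Henderson-Hasselbalch, pH = pKa + log([A^-]/[HA]) = 7.52 + log(0.002222/0.001204) = 7.52 + (+0.27) = 7.79.

7.79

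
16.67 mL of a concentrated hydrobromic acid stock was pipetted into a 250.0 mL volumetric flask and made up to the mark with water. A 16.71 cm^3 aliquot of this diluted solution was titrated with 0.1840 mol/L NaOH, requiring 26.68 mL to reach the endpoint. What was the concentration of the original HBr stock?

4.41 M

n(NaOH) = 0.1840 x 0.02668 = 0.004909 mol.
n(HBr) in the aliquot = 0.004909 mol.
[diluted HBr] = 0.004909 / 0.01671 = 0.2938 M.
Dilution factor = 250.0/16.67 = 15.00, so [stock] = 0.2938 x 15.00 = 4.41 M.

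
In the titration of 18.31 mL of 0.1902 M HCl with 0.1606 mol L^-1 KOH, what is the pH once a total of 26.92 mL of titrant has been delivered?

12.27

n(acid) = 0.1902 x 0.01831 = 0.003483 mol; n(KOH) added = 0.1606 x 0.02692 = 0.004323 mol.
Base is in excess by 0.004323 - 0.003483 = 0.0008408 mol in a total volume of 0.04523 L.
[OH^-] = 0.0008408/0.04523 = 0.01859 M, so pOH = 1.73 and pH = 14.00 - 1.73 = 12.27.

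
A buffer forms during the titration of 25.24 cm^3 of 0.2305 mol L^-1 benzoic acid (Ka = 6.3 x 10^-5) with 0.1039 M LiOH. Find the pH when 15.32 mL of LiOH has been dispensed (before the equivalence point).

Initial n(C6H5COOH) = 0.2305 x 0.02524 = 0.005818 mol.
n(LiOH) added = 0.1039 x 0.01532 = 0.001592 mol, converting that many moles of C6H5COOH to C6H5COO-.
Remaining n(C6H5COOH) = 0.004226 mol; n(C6H5COO-) = 0.001592 mol.
By Henderson-Hasselbalch, pH = pKa + log([A^-]/[HA]) = 4.20 + log(0.001592/0.004226) = 4.20 + (-0.42) = 3.78.

3.78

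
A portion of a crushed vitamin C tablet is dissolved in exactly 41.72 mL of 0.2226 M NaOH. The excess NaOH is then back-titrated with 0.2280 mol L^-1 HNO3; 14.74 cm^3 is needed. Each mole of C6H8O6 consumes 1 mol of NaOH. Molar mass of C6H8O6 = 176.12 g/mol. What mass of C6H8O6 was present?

Total n(NaOH) added = 0.2226 x 0.04172 = 0.009287 mol.
n(HNO3) used = 0.2280 x 0.01474 = 0.003361 mol, which equals the excess n(NaOH).
So n(NaOH) consumed by the sample = 0.009287 - 0.003361 = 0.005926 mol.
n(C6H8O6) = 0.005926 / 1 = 0.005926 mol.
mass = 0.005926 mol x 176.12 g/mol = 1.04 g.

1.04 g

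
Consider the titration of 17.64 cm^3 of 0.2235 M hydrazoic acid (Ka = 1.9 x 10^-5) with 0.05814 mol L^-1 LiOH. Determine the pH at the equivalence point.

n(HN3) = 0.2235 x 0.01764 = 0.003943 mol; V(LiOH) at equivalence = 0.003943/0.05814 = 0.06781 L.
At equivalence all the acid is converted to N3-; total volume = 0.01764 + 0.06781 = 0.08545 L, so [N3-] = 0.003943/0.08545 = 0.04614 M.
Kb = Kw/Ka = 1.0e-14 / 1.9 x 10^-5 = 5.26e-10.
[OH^-] = sqrt(Kb x [N3-]) = sqrt(5.26e-10 x 0.04614) = 4.93e-6 M.
pOH = 5.31, so pH = 14.00 - 5.31 = 8.69.

8.69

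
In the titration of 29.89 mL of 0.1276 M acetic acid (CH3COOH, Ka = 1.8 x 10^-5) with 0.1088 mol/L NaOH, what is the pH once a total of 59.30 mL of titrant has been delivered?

12.47

n(acid) = 0.1276 x 0.02989 = 0.003814 mol; n(NaOH) added = 0.1088 x 0.05930 = 0.006452 mol.
Base is in excess by 0.006452 - 0.003814 = 0.002638 mol in a total volume of 0.08919 L.
[OH^-] = 0.002638/0.08919 = 0.02958 M, so pOH = 1.53 and pH = 14.00 - 1.53 = 12.47.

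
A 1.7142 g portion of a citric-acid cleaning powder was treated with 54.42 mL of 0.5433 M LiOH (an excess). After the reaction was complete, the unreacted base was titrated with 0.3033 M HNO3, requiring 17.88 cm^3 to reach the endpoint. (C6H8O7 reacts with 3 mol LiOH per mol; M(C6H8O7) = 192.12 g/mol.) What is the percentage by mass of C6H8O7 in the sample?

Total n(LiOH) added = 0.5433 x 0.05442 = 0.02957 mol.
n(HNO3) used = 0.3033 x 0.01788 = 0.005423 mol, which equals the excess n(LiOH).
So n(LiOH) consumed by the sample = 0.02957 - 0.005423 = 0.02414 mol.
n(C6H8O7) = 0.02414 / 3 = 0.008048 mol.
mass C6H8O7 = 0.008048 x 192.12 = 1.546 g, so %C6H8O7 = 1.546/1.7142 x 100 = 90.2%.

90.2%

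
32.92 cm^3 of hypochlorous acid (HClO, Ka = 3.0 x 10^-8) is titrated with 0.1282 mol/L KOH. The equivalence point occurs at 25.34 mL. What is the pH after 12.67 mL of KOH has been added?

12.67 mL is exactly half the equivalence volume (25.34/2), i.e. the half-equivalence point.
There, n(HA) = n(A^-), so pH = pKa = -log(3.0 x 10^-8) = 7.52.

7.52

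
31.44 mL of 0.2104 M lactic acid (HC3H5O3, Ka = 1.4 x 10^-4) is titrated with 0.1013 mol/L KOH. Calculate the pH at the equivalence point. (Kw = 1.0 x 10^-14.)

n(HC3H5O3) = 0.2104 x 0.03144 = 0.006615 mol; V(KOH) at equivalence = 0.006615/0.1013 = 0.06530 L.
At equivalence all the acid is converted to C3H5O3-; total volume = 0.03144 + 0.06530 = 0.09674 L, so [C3H5O3-] = 0.006615/0.09674 = 0.06838 M.
Kb = Kw/Ka = 1.0e-14 / 1.4 x 10^-4 = 7.14e-11.
[OH^-] = sqrt(Kb x [C3H5O3-]) = sqrt(7.14e-11 x 0.06838) = 2.21e-6 M.
pOH = 5.66, so pH = 14.00 - 5.66 = 8.34.

8.34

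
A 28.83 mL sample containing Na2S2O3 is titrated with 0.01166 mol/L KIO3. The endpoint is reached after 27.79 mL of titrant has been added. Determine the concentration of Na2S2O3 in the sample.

n(KIO3) = 0.01166 x 0.02779 = 0.0003240 mol.
From the balanced equation, 1 mol KIO3 reacts with 6 mol Na2S2O3, so n(Na2S2O3) = 0.0003240 x 6/1 = 0.001944 mol.
[Na2S2O3] = 0.001944 / 0.02883 L = 0.0674 M.

0.0674 M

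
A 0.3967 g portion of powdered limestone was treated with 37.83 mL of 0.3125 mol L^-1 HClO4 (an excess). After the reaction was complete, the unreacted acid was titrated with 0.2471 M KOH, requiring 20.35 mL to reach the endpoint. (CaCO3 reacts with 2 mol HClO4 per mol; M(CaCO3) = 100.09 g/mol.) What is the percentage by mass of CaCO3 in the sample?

Total n(HClO4) added = 0.3125 x 0.03783 = 0.01182 mol.
n(KOH) used = 0.2471 x 0.02035 = 0.005028 mol, which equals the excess n(HClO4).
So n(HClO4) consumed by the sample = 0.01182 - 0.005028 = 0.006793 mol.
n(CaCO3) = 0.006793 / 2 = 0.003397 mol.
mass CaCO3 = 0.003397 x 100.09 = 0.3400 g, so %CaCO3 = 0.3400/0.3967 x 100 = 85.7%.

85.7%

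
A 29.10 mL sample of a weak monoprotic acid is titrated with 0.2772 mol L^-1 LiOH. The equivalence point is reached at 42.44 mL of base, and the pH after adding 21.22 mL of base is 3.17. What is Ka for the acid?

21.22 mL is half of the equivalence volume, so this is the half-equivalence point where [HA] = [A^-].
At half-equivalence pH = pKa, so pKa = 3.17.
Ka = 10^(-3.17) = 6.8 x 10^-4.

6.8 x 10^-4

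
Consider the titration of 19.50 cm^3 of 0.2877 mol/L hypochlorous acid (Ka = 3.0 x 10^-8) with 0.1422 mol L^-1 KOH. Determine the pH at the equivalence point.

n(HClO) = 0.2877 x 0.01950 = 0.005610 mol; V(KOH) at equivalence = 0.005610/0.1422 = 0.03945 L.
At equivalence all the acid is converted to ClO-; total volume = 0.01950 + 0.03945 = 0.05895 L, so [ClO-] = 0.005610/0.05895 = 0.09516 M.
Kb = Kw/Ka = 1.0e-14 / 3.0 x 10^-8 = 3.33e-7.
[OH^-] = sqrt(Kb x [ClO-]) = sqrt(3.33e-7 x 0.09516) = 0.000178 M.
pOH = 3.75, so pH = 14.00 - 3.75 = 10.25.

10.25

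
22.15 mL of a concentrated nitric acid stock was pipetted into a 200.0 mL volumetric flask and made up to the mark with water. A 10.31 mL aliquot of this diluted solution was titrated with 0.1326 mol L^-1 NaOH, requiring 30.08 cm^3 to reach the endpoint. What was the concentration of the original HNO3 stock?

n(NaOH) = 0.1326 x 0.03008 = 0.003989 mol.
n(HNO3) in the aliquot = 0.003989 mol.
[diluted HNO3] = 0.003989 / 0.01031 = 0.3869 M.
Dilution factor = 200.0/22.15 = 9.029, so [stock] = 0.3869 x 9.029 = 3.49 M.

3.49 M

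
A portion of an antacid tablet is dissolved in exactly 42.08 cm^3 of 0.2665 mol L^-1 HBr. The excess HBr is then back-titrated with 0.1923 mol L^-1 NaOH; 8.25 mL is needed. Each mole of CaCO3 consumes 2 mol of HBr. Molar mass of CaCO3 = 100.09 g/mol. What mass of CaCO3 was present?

0.482 g

Total n(HBr) added = 0.2665 x 0.04208 = 0.01121 mol.
n(NaOH) used = 0.1923 x 0.008250 = 0.001586 mol, which equals the excess n(HBr).
So n(HBr) consumed by the sample = 0.01121 - 0.001586 = 0.009628 mol.
n(CaCO3) = 0.009628 / 2 = 0.004814 mol.
mass = 0.004814 mol x 100.09 g/mol = 0.482 g.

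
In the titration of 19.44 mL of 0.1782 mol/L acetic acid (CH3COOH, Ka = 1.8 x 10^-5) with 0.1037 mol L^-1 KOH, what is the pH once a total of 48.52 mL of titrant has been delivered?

n(acid) = 0.1782 x 0.01944 = 0.003464 mol; n(KOH) added = 0.1037 x 0.04852 = 0.005032 mol.
Base is in excess by 0.005032 - 0.003464 = 0.001567 mol in a total volume of 0.06796 L.
[OH^-] = 0.001567/0.06796 = 0.02306 M, so pOH = 1.64 and pH = 14.00 - 1.64 = 12.36.

12.36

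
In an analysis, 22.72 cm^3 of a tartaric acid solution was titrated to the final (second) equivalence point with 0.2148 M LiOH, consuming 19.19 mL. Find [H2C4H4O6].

0.0907 M

n(LiOH) = 0.2148 x 0.01919 = 0.004122 mol.
At the final (second) equivalence point, 2 mol OH^- react per mol H2C4H4O6, so n(H2C4H4O6) = 0.004122 / 2 = 0.002061 mol.
[H2C4H4O6] = 0.002061 / 0.02272 L = 0.0907 M.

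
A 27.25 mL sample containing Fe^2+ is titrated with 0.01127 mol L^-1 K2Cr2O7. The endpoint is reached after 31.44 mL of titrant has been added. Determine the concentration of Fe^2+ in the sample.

0.0780 M

n(K2Cr2O7) = 0.01127 x 0.03144 = 0.0003543 mol.
From the balanced equation, 1 mol K2Cr2O7 reacts with 6 mol Fe^2+, so n(Fe^2+) = 0.0003543 x 6/1 = 0.002126 mol.
[Fe^2+] = 0.002126 / 0.02725 L = 0.0780 M.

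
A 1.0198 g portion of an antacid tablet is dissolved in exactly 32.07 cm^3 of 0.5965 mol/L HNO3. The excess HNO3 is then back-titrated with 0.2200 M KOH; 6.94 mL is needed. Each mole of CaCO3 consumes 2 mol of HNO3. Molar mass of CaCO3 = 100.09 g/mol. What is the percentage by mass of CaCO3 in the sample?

Total n(HNO3) added = 0.5965 x 0.03207 = 0.01913 mol.
n(KOH) used = 0.2200 x 0.006940 = 0.001527 mol, which equals the excess n(HNO3).
So n(HNO3) consumed by the sample = 0.01913 - 0.001527 = 0.01760 mol.
n(CaCO3) = 0.01760 / 2 = 0.008801 mol.
mass CaCO3 = 0.008801 x 100.09 = 0.8809 g, so %CaCO3 = 0.8809/1.0198 x 100 = 86.4%.

86.4%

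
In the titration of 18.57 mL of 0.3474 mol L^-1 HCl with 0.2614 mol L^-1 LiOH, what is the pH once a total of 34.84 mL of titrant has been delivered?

12.70

n(acid) = 0.3474 x 0.01857 = 0.006451 mol; n(LiOH) added = 0.2614 x 0.03484 = 0.009107 mol.
Base is in excess by 0.009107 - 0.006451 = 0.002656 mol in a total volume of 0.05341 L.
[OH^-] = 0.002656/0.05341 = 0.04973 M, so pOH = 1.30 and pH = 14.00 - 1.30 = 12.70.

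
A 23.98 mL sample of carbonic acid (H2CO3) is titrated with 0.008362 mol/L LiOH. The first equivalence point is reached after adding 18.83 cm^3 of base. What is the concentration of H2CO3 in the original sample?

n(LiOH) = 0.008362 x 0.01883 = 0.0001575 mol.
At the first equivalence point, 1 mol OH^- react per mol H2CO3, so n(H2CO3) = 0.0001575 / 1 = 0.0001575 mol.
[H2CO3] = 0.0001575 / 0.02398 L = 0.00657 M.

0.00657 M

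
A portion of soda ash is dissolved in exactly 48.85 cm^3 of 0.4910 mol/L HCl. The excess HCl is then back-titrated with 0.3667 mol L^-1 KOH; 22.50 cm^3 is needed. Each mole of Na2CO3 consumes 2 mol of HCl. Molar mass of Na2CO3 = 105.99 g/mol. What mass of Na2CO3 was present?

Total n(HCl) added = 0.4910 x 0.04885 = 0.02399 mol.
n(KOH) used = 0.3667 x 0.02250 = 0.008251 mol, which equals the excess n(HCl).
So n(HCl) consumed by the sample = 0.02399 - 0.008251 = 0.01573 mol.
n(Na2CO3) = 0.01573 / 2 = 0.007867 mol.
mass = 0.007867 mol x 105.99 g/mol = 0.834 g.

0.834 g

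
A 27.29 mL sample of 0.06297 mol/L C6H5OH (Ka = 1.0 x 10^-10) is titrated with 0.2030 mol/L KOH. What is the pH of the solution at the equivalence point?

n(C6H5OH) = 0.06297 x 0.02729 = 0.001718 mol; V(KOH) at equivalence = 0.001718/0.2030 = 0.008465 L.
At equivalence all the acid is converted to C6H5O-; total volume = 0.02729 + 0.008465 = 0.03576 L, so [C6H5O-] = 0.001718/0.03576 = 0.04806 M.
Kb = Kw/Ka = 1.0e-14 / 1.0 x 10^-10 = 0.000100.
[OH^-] = sqrt(Kb x [C6H5O-]) = sqrt(0.000100 x 0.04806) = 0.00219 M.
pOH = 2.66, so pH = 14.00 - 2.66 = 11.34.

11.34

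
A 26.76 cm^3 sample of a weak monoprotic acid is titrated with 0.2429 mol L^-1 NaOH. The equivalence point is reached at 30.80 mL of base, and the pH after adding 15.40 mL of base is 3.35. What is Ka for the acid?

4.5 x 10^-4

15.40 mL is half of the equivalence volume, so this is the half-equivalence point where [HA] = [A^-].
At half-equivalence pH = pKa, so pKa = 3.35.
Ka = 10^(-3.35) = 4.5 x 10^-4.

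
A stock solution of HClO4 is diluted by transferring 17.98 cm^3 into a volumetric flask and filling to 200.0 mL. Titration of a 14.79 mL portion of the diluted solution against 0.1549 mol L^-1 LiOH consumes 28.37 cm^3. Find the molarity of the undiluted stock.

3.31 M

n(LiOH) = 0.1549 x 0.02837 = 0.004395 mol.
n(HClO4) in the aliquot = 0.004395 mol.
[diluted HClO4] = 0.004395 / 0.01479 = 0.2971 M.
Dilution factor = 200.0/17.98 = 11.12, so [stock] = 0.2971 x 11.12 = 3.31 M.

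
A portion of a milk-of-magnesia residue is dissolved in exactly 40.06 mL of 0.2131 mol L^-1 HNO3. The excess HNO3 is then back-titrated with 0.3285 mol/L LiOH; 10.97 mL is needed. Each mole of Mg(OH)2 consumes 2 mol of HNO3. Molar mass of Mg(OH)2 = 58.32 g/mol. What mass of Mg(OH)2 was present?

Total n(HNO3) added = 0.2131 x 0.04006 = 0.008537 mol.
n(LiOH) used = 0.3285 x 0.01097 = 0.003604 mol, which equals the excess n(HNO3).
So n(HNO3) consumed by the sample = 0.008537 - 0.003604 = 0.004933 mol.
n(Mg(OH)2) = 0.004933 / 2 = 0.002467 mol.
mass = 0.002467 mol x 58.32 g/mol = 0.144 g.

0.144 g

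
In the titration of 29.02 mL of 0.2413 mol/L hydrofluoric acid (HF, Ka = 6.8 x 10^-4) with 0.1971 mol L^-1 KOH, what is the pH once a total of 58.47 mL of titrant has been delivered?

n(acid) = 0.2413 x 0.02902 = 0.007003 mol; n(KOH) added = 0.1971 x 0.05847 = 0.01152 mol.
Base is in excess by 0.01152 - 0.007003 = 0.004522 mol in a total volume of 0.08749 L.
[OH^-] = 0.004522/0.08749 = 0.05168 M, so pOH = 1.29 and pH = 14.00 - 1.29 = 12.71.

12.71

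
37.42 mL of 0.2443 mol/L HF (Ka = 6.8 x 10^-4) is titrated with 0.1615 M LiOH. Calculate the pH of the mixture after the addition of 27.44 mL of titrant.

Initial n(HF) = 0.2443 x 0.03742 = 0.009142 mol.
n(LiOH) added = 0.1615 x 0.02744 = 0.004432 mol, converting that many moles of HF to F-.
Remaining n(HF) = 0.004710 mol; n(F-) = 0.004432 mol.
By Henderson-Hasselbalch, pH = pKa + log([A^-]/[HA]) = 3.17 + log(0.004432/0.004710) = 3.17 + (-0.03) = 3.14.

3.14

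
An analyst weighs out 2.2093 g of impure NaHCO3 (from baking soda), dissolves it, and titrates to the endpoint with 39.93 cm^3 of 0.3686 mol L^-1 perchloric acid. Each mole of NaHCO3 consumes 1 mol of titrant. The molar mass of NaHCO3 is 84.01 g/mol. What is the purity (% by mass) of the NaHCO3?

56.0%

n(HClO4) = 0.3686 x 0.03993 = 0.01472 mol.
n(NaHCO3) = 0.01472 / 1 = 0.01472 mol.
mass of NaHCO3 = 0.01472 x 84.01 = 1.236 g.
% purity = 1.236 / 2.2093 x 100 = 56.0%.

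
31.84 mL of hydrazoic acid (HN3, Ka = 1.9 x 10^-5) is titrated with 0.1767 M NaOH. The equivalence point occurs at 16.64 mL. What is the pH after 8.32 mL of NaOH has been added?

8.32 mL is exactly half the equivalence volume (16.64/2), i.e. the half-equivalence point.
There, n(HA) = n(A^-), so pH = pKa = -log(1.9 x 10^-5) = 4.72.

4.72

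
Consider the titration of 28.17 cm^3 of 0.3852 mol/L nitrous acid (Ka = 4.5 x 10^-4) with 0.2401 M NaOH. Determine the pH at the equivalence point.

n(HNO2) = 0.3852 x 0.02817 = 0.01085 mol; V(NaOH) at equivalence = 0.01085/0.2401 = 0.04519 L.
At equivalence all the acid is converted to NO2-; total volume = 0.02817 + 0.04519 = 0.07336 L, so [NO2-] = 0.01085/0.07336 = 0.1479 M.
Kb = Kw/Ka = 1.0e-14 / 4.5 x 10^-4 = 2.22e-11.
[OH^-] = sqrt(Kb x [NO2-]) = sqrt(2.22e-11 x 0.1479) = 1.81e-6 M.
pOH = 5.74, so pH = 14.00 - 5.74 = 8.26.

8.26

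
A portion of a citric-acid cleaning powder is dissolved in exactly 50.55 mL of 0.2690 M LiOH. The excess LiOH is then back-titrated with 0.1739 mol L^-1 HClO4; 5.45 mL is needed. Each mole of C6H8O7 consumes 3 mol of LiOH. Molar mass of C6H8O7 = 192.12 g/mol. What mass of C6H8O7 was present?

0.810 g

Total n(LiOH) added = 0.2690 x 0.05055 = 0.01360 mol.
n(HClO4) used = 0.1739 x 0.005450 = 0.0009478 mol, which equals the excess n(LiOH).
So n(LiOH) consumed by the sample = 0.01360 - 0.0009478 = 0.01265 mol.
n(C6H8O7) = 0.01265 / 3 = 0.004217 mol.
mass = 0.004217 mol x 192.12 g/mol = 0.810 g.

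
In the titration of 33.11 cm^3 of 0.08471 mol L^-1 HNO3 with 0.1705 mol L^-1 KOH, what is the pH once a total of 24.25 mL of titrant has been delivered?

n(acid) = 0.08471 x 0.03311 = 0.002805 mol; n(KOH) added = 0.1705 x 0.02425 = 0.004135 mol.
Base is in excess by 0.004135 - 0.002805 = 0.001330 mol in a total volume of 0.05736 L.
[OH^-] = 0.001330/0.05736 = 0.02318 M, so pOH = 1.63 and pH = 14.00 - 1.63 = 12.37.

12.37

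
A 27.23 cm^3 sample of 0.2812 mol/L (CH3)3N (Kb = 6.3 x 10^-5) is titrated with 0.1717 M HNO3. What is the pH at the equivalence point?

n((CH3)3N) = 0.2812 x 0.02723 = 0.007657 mol; V(HNO3) at equivalence = 0.007657/0.1717 = 0.04460 L.
At equivalence the base is fully converted to (CH3)3NH+; total volume = 0.07183 L, so [(CH3)3NH+] = 0.007657/0.07183 = 0.1066 M.
Ka((CH3)3NH+) = Kw/Kb = 1.0e-14 / 6.3 x 10^-5 = 1.59e-10.
[H^+] = sqrt(Ka x [(CH3)3NH+]) = sqrt(1.59e-10 x 0.1066) = 4.11e-6 M.
pH = -log(4.11e-6) = 5.39.

5.39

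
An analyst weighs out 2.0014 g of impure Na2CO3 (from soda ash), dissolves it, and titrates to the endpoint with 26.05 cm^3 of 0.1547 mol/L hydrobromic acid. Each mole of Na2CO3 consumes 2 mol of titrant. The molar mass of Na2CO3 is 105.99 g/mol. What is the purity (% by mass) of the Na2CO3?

n(HBr) = 0.1547 x 0.02605 = 0.004030 mol.
n(Na2CO3) = 0.004030 / 2 = 0.002015 mol.
mass of Na2CO3 = 0.002015 x 105.99 = 0.2136 g.
% purity = 0.2136 / 2.0014 x 100 = 10.7%.

10.7%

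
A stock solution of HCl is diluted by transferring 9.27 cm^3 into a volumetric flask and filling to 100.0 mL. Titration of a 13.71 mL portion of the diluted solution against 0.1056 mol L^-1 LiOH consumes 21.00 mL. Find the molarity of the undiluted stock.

n(LiOH) = 0.1056 x 0.02100 = 0.002218 mol.
n(HCl) in the aliquot = 0.002218 mol.
[diluted HCl] = 0.002218 / 0.01371 = 0.1618 M.
Dilution factor = 100.0/9.270 = 10.79, so [stock] = 0.1618 x 10.79 = 1.74 M.

1.74 M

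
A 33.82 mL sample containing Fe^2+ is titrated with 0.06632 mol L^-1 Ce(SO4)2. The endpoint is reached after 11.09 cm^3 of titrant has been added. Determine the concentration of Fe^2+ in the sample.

n(Ce(SO4)2) = 0.06632 x 0.01109 = 0.0007355 mol.
From the balanced equation, 1 mol Ce(SO4)2 reacts with 1 mol Fe^2+, so n(Fe^2+) = 0.0007355 x 1/1 = 0.0007355 mol.
[Fe^2+] = 0.0007355 / 0.03382 L = 0.0217 M.

0.0217 M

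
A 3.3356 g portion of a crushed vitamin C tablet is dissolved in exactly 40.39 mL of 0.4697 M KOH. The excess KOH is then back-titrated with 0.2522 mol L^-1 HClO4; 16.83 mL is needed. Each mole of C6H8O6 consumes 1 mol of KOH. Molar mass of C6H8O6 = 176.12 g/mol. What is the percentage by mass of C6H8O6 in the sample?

77.8%

Total n(KOH) added = 0.4697 x 0.04039 = 0.01897 mol.
n(HClO4) used = 0.2522 x 0.01683 = 0.004245 mol, which equals the excess n(KOH).
So n(KOH) consumed by the sample = 0.01897 - 0.004245 = 0.01473 mol.
n(C6H8O6) = 0.01473 / 1 = 0.01473 mol.
mass C6H8O6 = 0.01473 x 176.12 = 2.594 g, so %C6H8O6 = 2.594/3.3356 x 100 = 77.8%.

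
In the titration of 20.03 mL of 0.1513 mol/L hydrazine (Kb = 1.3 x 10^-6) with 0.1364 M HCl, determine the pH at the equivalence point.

4.63

n(N2H4) = 0.1513 x 0.02003 = 0.003031 mol; V(HCl) at equivalence = 0.003031/0.1364 = 0.02222 L.
At equivalence the base is fully converted to N2H5+; total volume = 0.04225 L, so [N2H5+] = 0.003031/0.04225 = 0.07173 M.
Ka(N2H5+) = Kw/Kb = 1.0e-14 / 1.3 x 10^-6 = 7.69e-9.
[H^+] = sqrt(Ka x [N2H5+]) = sqrt(7.69e-9 x 0.07173) = 2.35e-5 M.
pH = -log(2.35e-5) = 4.63.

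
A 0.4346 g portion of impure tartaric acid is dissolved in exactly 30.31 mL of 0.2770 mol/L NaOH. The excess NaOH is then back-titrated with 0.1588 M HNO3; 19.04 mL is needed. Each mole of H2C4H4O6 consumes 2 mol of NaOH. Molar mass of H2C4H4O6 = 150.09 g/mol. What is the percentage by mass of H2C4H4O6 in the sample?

Total n(NaOH) added = 0.2770 x 0.03031 = 0.008396 mol.
n(HNO3) used = 0.1588 x 0.01904 = 0.003024 mol, which equals the excess n(NaOH).
So n(NaOH) consumed by the sample = 0.008396 - 0.003024 = 0.005372 mol.
n(H2C4H4O6) = 0.005372 / 2 = 0.002686 mol.
mass H2C4H4O6 = 0.002686 x 150.09 = 0.4032 g, so %H2C4H4O6 = 0.4032/0.4346 x 100 = 92.8%.

92.8%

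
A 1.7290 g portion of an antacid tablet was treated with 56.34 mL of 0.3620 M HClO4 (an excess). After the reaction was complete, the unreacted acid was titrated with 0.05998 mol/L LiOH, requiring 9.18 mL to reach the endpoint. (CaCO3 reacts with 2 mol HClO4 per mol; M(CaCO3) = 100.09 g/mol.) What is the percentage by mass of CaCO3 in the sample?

Total n(HClO4) added = 0.3620 x 0.05634 = 0.02040 mol.
n(LiOH) used = 0.05998 x 0.009180 = 0.0005506 mol, which equals the excess n(HClO4).
So n(HClO4) consumed by the sample = 0.02040 - 0.0005506 = 0.01984 mol.
n(CaCO3) = 0.01984 / 2 = 0.009922 mol.
mass CaCO3 = 0.009922 x 100.09 = 0.9931 g, so %CaCO3 = 0.9931/1.7290 x 100 = 57.4%.

57.4%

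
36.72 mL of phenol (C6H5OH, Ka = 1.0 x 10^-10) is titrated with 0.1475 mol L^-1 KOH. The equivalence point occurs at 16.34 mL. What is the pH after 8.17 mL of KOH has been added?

10.00

8.17 mL is exactly half the equivalence volume (16.34/2), i.e. the half-equivalence point.
There, n(HA) = n(A^-), so pH = pKa = -log(1.0 x 10^-10) = 10.00.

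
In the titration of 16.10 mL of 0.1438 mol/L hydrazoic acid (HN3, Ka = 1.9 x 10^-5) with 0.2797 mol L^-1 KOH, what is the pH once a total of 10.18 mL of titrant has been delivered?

n(acid) = 0.1438 x 0.01610 = 0.002315 mol; n(KOH) added = 0.2797 x 0.01018 = 0.002847 mol.
Base is in excess by 0.002847 - 0.002315 = 0.0005322 mol in a total volume of 0.02628 L.
[OH^-] = 0.0005322/0.02628 = 0.02025 M, so pOH = 1.69 and pH = 14.00 - 1.69 = 12.31.

12.31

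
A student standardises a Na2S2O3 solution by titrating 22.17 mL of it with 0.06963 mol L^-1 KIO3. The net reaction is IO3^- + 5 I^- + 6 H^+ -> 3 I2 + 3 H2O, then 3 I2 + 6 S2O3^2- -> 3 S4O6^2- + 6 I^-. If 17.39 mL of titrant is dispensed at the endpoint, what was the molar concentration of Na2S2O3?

0.328 M

n(KIO3) = 0.06963 x 0.01739 = 0.001211 mol.
From the balanced equation, 1 mol KIO3 reacts with 6 mol Na2S2O3, so n(Na2S2O3) = 0.001211 x 6/1 = 0.007265 mol.
[Na2S2O3] = 0.007265 / 0.02217 L = 0.328 M.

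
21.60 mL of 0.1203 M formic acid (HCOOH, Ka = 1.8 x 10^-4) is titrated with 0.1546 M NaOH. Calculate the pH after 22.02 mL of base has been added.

12.27

n(acid) = 0.1203 x 0.02160 = 0.002598 mol; n(NaOH) added = 0.1546 x 0.02202 = 0.003404 mol.
Base is in excess by 0.003404 - 0.002598 = 0.0008058 mol in a total volume of 0.04362 L.
[OH^-] = 0.0008058/0.04362 = 0.01847 M, so pOH = 1.73 and pH = 14.00 - 1.73 = 12.27.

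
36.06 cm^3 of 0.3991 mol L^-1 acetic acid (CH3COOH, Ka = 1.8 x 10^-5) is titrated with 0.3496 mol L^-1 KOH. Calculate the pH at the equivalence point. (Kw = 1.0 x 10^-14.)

9.01

n(CH3COOH) = 0.3991 x 0.03606 = 0.01439 mol; V(KOH) at equivalence = 0.01439/0.3496 = 0.04117 L.
At equivalence all the acid is converted to CH3COO-; total volume = 0.03606 + 0.04117 = 0.07723 L, so [CH3COO-] = 0.01439/0.07723 = 0.1864 M.
Kb = Kw/Ka = 1.0e-14 / 1.8 x 10^-5 = 5.56e-10.
[OH^-] = sqrt(Kb x [CH3COO-]) = sqrt(5.56e-10 x 0.1864) = 1.02e-5 M.
pOH = 4.99, so pH = 14.00 - 4.99 = 9.01.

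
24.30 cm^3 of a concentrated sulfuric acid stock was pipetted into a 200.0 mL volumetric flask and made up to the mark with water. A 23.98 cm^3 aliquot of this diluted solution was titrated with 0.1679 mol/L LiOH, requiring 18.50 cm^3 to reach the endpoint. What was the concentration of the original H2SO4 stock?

n(LiOH) = 0.1679 x 0.01850 = 0.003106 mol.
n(H2SO4) in the aliquot = 0.003106 x 1/2 = 0.001553 mol.
[diluted H2SO4] = 0.001553 / 0.02398 = 0.06477 M.
Dilution factor = 200.0/24.30 = 8.230, so [stock] = 0.06477 x 8.230 = 0.533 M.

0.533 M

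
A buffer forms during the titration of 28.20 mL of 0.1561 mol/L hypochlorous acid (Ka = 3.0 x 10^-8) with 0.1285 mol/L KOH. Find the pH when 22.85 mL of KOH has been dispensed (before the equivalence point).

7.82

Initial n(HClO) = 0.1561 x 0.02820 = 0.004402 mol.
n(KOH) added = 0.1285 x 0.02285 = 0.002936 mol, converting that many moles of HClO to ClO-.
Remaining n(HClO) = 0.001466 mol; n(ClO-) = 0.002936 mol.
By Henderson-Hasselbalch, pH = pKa + log([A^-]/[HA]) = 7.52 + log(0.002936/0.001466) = 7.52 + (+0.30) = 7.82.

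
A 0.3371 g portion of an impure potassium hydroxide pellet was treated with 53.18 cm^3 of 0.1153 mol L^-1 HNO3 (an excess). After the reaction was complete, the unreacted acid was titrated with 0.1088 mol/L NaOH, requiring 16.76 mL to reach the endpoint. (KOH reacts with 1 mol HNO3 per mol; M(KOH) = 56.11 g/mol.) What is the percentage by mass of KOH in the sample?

Total n(HNO3) added = 0.1153 x 0.05318 = 0.006132 mol.
n(NaOH) used = 0.1088 x 0.01676 = 0.001823 mol, which equals the excess n(HNO3).
So n(HNO3) consumed by the sample = 0.006132 - 0.001823 = 0.004308 mol.
n(KOH) = 0.004308 / 1 = 0.004308 mol.
mass KOH = 0.004308 x 56.11 = 0.2417 g, so %KOH = 0.2417/0.3371 x 100 = 71.7%.

71.7%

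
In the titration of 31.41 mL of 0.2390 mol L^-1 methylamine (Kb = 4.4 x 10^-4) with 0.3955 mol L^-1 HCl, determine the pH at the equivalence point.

5.74

n(CH3NH2) = 0.2390 x 0.03141 = 0.007507 mol; V(HCl) at equivalence = 0.007507/0.3955 = 0.01898 L.
At equivalence the base is fully converted to CH3NH3+; total volume = 0.05039 L, so [CH3NH3+] = 0.007507/0.05039 = 0.1490 M.
Ka(CH3NH3+) = Kw/Kb = 1.0e-14 / 4.4 x 10^-4 = 2.27e-11.
[H^+] = sqrt(Ka x [CH3NH3+]) = sqrt(2.27e-11 x 0.1490) = 1.84e-6 M.
pH = -log(1.84e-6) = 5.74.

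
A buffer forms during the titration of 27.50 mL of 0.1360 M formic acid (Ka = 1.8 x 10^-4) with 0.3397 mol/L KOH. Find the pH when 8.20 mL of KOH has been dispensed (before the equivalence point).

4.21

Initial n(HCOOH) = 0.1360 x 0.02750 = 0.003740 mol.
n(KOH) added = 0.3397 x 0.008200 = 0.002786 mol, converting that many moles of HCOOH to HCOO-.
Remaining n(HCOOH) = 0.0009545 mol; n(HCOO-) = 0.002786 mol.
By Henderson-Hasselbalch, pH = pKa + log([A^-]/[HA]) = 3.74 + log(0.002786/0.0009545) = 3.74 + (+0.47) = 4.21.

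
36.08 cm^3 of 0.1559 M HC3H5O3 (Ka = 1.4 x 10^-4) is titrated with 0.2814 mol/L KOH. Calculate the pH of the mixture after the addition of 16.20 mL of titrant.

Initial n(HC3H5O3) = 0.1559 x 0.03608 = 0.005625 mol.
n(KOH) added = 0.2814 x 0.01620 = 0.004559 mol, converting that many moles of HC3H5O3 to C3H5O3-.
Remaining n(HC3H5O3) = 0.001066 mol; n(C3H5O3-) = 0.004559 mol.
By Henderson-Hasselbalch, pH = pKa + log([A^-]/[HA]) = 3.85 + log(0.004559/0.001066) = 3.85 + (+0.63) = 4.48.

4.48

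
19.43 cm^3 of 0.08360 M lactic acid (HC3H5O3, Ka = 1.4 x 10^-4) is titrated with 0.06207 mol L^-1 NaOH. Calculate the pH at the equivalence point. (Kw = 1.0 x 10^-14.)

8.20

n(HC3H5O3) = 0.08360 x 0.01943 = 0.001624 mol; V(NaOH) at equivalence = 0.001624/0.06207 = 0.02617 L.
At equivalence all the acid is converted to C3H5O3-; total volume = 0.01943 + 0.02617 = 0.04560 L, so [C3H5O3-] = 0.001624/0.04560 = 0.03562 M.
Kb = Kw/Ka = 1.0e-14 / 1.4 x 10^-4 = 7.14e-11.
[OH^-] = sqrt(Kb x [C3H5O3-]) = sqrt(7.14e-11 x 0.03562) = 1.60e-6 M.
pOH = 5.80, so pH = 14.00 - 5.80 = 8.20.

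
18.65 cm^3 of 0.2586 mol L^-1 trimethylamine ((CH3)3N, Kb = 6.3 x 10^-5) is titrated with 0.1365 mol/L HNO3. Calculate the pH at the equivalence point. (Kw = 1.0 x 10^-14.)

5.42

n((CH3)3N) = 0.2586 x 0.01865 = 0.004823 mol; V(HNO3) at equivalence = 0.004823/0.1365 = 0.03533 L.
At equivalence the base is fully converted to (CH3)3NH+; total volume = 0.05398 L, so [(CH3)3NH+] = 0.004823/0.05398 = 0.08934 M.
Ka((CH3)3NH+) = Kw/Kb = 1.0e-14 / 6.3 x 10^-5 = 1.59e-10.
[H^+] = sqrt(Ka x [(CH3)3NH+]) = sqrt(1.59e-10 x 0.08934) = 3.77e-6 M.
pH = -log(3.77e-6) = 5.42.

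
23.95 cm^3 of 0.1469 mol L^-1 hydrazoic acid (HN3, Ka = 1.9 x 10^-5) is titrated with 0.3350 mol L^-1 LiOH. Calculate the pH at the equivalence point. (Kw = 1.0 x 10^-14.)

n(HN3) = 0.1469 x 0.02395 = 0.003518 mol; V(LiOH) at equivalence = 0.003518/0.3350 = 0.01050 L.
At equivalence all the acid is converted to N3-; total volume = 0.02395 + 0.01050 = 0.03445 L, so [N3-] = 0.003518/0.03445 = 0.1021 M.
Kb = Kw/Ka = 1.0e-14 / 1.9 x 10^-5 = 5.26e-10.
[OH^-] = sqrt(Kb x [N3-]) = sqrt(5.26e-10 x 0.1021) = 7.33e-6 M.
pOH = 5.13, so pH = 14.00 - 5.13 = 8.87.

8.87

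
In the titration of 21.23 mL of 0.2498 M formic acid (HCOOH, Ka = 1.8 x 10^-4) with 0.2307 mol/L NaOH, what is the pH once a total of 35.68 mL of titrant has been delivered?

n(acid) = 0.2498 x 0.02123 = 0.005303 mol; n(NaOH) added = 0.2307 x 0.03568 = 0.008231 mol.
Base is in excess by 0.008231 - 0.005303 = 0.002928 mol in a total volume of 0.05691 L.
[OH^-] = 0.002928/0.05691 = 0.05145 M, so pOH = 1.29 and pH = 14.00 - 1.29 = 12.71.

12.71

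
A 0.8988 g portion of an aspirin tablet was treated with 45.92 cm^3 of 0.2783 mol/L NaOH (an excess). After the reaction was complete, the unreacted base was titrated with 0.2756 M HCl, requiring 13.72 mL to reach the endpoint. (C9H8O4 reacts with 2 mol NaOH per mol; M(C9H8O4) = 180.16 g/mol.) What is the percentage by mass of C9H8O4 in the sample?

Total n(NaOH) added = 0.2783 x 0.04592 = 0.01278 mol.
n(HCl) used = 0.2756 x 0.01372 = 0.003781 mol, which equals the excess n(NaOH).
So n(NaOH) consumed by the sample = 0.01278 - 0.003781 = 0.008998 mol.
n(C9H8O4) = 0.008998 / 2 = 0.004499 mol.
mass C9H8O4 = 0.004499 x 180.16 = 0.8106 g, so %C9H8O4 = 0.8106/0.8988 x 100 = 90.2%.

90.2%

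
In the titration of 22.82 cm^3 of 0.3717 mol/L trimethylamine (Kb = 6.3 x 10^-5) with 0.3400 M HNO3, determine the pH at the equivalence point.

n((CH3)3N) = 0.3717 x 0.02282 = 0.008482 mol; V(HNO3) at equivalence = 0.008482/0.3400 = 0.02495 L.
At equivalence the base is fully converted to (CH3)3NH+; total volume = 0.04777 L, so [(CH3)3NH+] = 0.008482/0.04777 = 0.1776 M.
Ka((CH3)3NH+) = Kw/Kb = 1.0e-14 / 6.3 x 10^-5 = 1.59e-10.
[H^+] = sqrt(Ka x [(CH3)3NH+]) = sqrt(1.59e-10 x 0.1776) = 5.31e-6 M.
pH = -log(5.31e-6) = 5.27.

5.27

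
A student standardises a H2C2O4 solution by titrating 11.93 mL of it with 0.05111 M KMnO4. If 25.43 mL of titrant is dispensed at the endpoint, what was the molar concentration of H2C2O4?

0.272 M

n(KMnO4) = 0.05111 x 0.02543 = 0.001300 mol.
From the balanced equation, 2 mol KMnO4 reacts with 5 mol H2C2O4, so n(H2C2O4) = 0.001300 x 5/2 = 0.003249 mol.
[H2C2O4] = 0.003249 / 0.01193 L = 0.272 M.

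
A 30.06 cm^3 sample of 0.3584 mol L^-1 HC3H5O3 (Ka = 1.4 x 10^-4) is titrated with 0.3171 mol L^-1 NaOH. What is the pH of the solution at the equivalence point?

n(HC3H5O3) = 0.3584 x 0.03006 = 0.01077 mol; V(NaOH) at equivalence = 0.01077/0.3171 = 0.03398 L.
At equivalence all the acid is converted to C3H5O3-; total volume = 0.03006 + 0.03398 = 0.06404 L, so [C3H5O3-] = 0.01077/0.06404 = 0.1682 M.
Kb = Kw/Ka = 1.0e-14 / 1.4 x 10^-4 = 7.14e-11.
[OH^-] = sqrt(Kb x [C3H5O3-]) = sqrt(7.14e-11 x 0.1682) = 3.47e-6 M.
pOH = 5.46, so pH = 14.00 - 5.46 = 8.54.

8.54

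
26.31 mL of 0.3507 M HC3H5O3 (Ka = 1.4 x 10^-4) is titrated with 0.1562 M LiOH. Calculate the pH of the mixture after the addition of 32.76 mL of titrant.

Initial n(HC3H5O3) = 0.3507 x 0.02631 = 0.009227 mol.
n(LiOH) added = 0.1562 x 0.03276 = 0.005117 mol, converting that many moles of HC3H5O3 to C3H5O3-.
Remaining n(HC3H5O3) = 0.004110 mol; n(C3H5O3-) = 0.005117 mol.
By Henderson-Hasselbalch, pH = pKa + log([A^-]/[HA]) = 3.85 + log(0.005117/0.004110) = 3.85 + (+0.10) = 3.95.

3.95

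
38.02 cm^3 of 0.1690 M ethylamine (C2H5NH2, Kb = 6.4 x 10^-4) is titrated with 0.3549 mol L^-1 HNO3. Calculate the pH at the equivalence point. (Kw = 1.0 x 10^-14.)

5.87

n(C2H5NH2) = 0.1690 x 0.03802 = 0.006425 mol; V(HNO3) at equivalence = 0.006425/0.3549 = 0.01810 L.
At equivalence the base is fully converted to C2H5NH3+; total volume = 0.05612 L, so [C2H5NH3+] = 0.006425/0.05612 = 0.1145 M.
Ka(C2H5NH3+) = Kw/Kb = 1.0e-14 / 6.4 x 10^-4 = 1.56e-11.
[H^+] = sqrt(Ka x [C2H5NH3+]) = sqrt(1.56e-11 x 0.1145) = 1.34e-6 M.
pH = -log(1.34e-6) = 5.87.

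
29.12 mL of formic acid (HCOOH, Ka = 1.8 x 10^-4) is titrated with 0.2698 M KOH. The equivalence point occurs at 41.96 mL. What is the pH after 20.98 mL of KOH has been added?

3.74

20.98 mL is exactly half the equivalence volume (41.96/2), i.e. the half-equivalence point.
There, n(HA) = n(A^-), so pH = pKa = -log(1.8 x 10^-4) = 3.74.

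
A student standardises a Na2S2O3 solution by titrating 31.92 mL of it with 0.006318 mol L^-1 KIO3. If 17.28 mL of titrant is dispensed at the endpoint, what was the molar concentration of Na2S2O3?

n(KIO3) = 0.006318 x 0.01728 = 0.0001092 mol.
From the balanced equation, 1 mol KIO3 reacts with 6 mol Na2S2O3, so n(Na2S2O3) = 0.0001092 x 6/1 = 0.0006551 mol.
[Na2S2O3] = 0.0006551 / 0.03192 L = 0.0205 M.

0.0205 M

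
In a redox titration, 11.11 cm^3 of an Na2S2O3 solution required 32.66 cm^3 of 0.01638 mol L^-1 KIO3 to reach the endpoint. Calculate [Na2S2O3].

0.289 M

n(KIO3) = 0.01638 x 0.03266 = 0.0005350 mol.
From the balanced equation, 1 mol KIO3 reacts with 6 mol Na2S2O3, so n(Na2S2O3) = 0.0005350 x 6/1 = 0.003210 mol.
[Na2S2O3] = 0.003210 / 0.01111 L = 0.289 M.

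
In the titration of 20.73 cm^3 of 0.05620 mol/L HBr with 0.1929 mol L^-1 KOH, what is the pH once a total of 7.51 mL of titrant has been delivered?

n(acid) = 0.05620 x 0.02073 = 0.001165 mol; n(KOH) added = 0.1929 x 0.007510 = 0.001449 mol.
Base is in excess by 0.001449 - 0.001165 = 0.0002837 mol in a total volume of 0.02824 L.
[OH^-] = 0.0002837/0.02824 = 0.01004 M, so pOH = 2.00 and pH = 14.00 - 2.00 = 12.00.

12.00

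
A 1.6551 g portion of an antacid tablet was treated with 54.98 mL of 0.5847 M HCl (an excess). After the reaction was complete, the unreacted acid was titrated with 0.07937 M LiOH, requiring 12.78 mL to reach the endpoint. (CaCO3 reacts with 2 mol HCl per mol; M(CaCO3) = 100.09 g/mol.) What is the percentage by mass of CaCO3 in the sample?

Total n(HCl) added = 0.5847 x 0.05498 = 0.03215 mol.
n(LiOH) used = 0.07937 x 0.01278 = 0.001014 mol, which equals the excess n(HCl).
So n(HCl) consumed by the sample = 0.03215 - 0.001014 = 0.03113 mol.
n(CaCO3) = 0.03113 / 2 = 0.01557 mol.
mass CaCO3 = 0.01557 x 100.09 = 1.558 g, so %CaCO3 = 1.558/1.6551 x 100 = 94.1%.

94.1%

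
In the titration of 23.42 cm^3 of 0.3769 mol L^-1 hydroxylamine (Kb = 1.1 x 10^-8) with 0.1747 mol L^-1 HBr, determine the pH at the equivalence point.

3.48

n(NH2OH) = 0.3769 x 0.02342 = 0.008827 mol; V(HBr) at equivalence = 0.008827/0.1747 = 0.05053 L.
At equivalence the base is fully converted to NH3OH+; total volume = 0.07395 L, so [NH3OH+] = 0.008827/0.07395 = 0.1194 M.
Ka(NH3OH+) = Kw/Kb = 1.0e-14 / 1.1 x 10^-8 = 9.09e-7.
[H^+] = sqrt(Ka x [NH3OH+]) = sqrt(9.09e-7 x 0.1194) = 0.000329 M.
pH = -log(0.000329) = 3.48.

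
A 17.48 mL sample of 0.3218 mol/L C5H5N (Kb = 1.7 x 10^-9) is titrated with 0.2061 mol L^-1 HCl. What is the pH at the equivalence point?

3.07

n(C5H5N) = 0.3218 x 0.01748 = 0.005625 mol; V(HCl) at equivalence = 0.005625/0.2061 = 0.02729 L.
At equivalence the base is fully converted to C5H5NH+; total volume = 0.04477 L, so [C5H5NH+] = 0.005625/0.04477 = 0.1256 M.
Ka(C5H5NH+) = Kw/Kb = 1.0e-14 / 1.7 x 10^-9 = 5.88e-6.
[H^+] = sqrt(Ka x [C5H5NH+]) = sqrt(5.88e-6 x 0.1256) = 0.000860 M.
pH = -log(0.000860) = 3.07.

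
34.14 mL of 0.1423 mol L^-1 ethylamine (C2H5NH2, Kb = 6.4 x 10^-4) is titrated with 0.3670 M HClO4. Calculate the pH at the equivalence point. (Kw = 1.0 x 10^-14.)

n(C2H5NH2) = 0.1423 x 0.03414 = 0.004858 mol; V(HClO4) at equivalence = 0.004858/0.3670 = 0.01324 L.
At equivalence the base is fully converted to C2H5NH3+; total volume = 0.04738 L, so [C2H5NH3+] = 0.004858/0.04738 = 0.1025 M.
Ka(C2H5NH3+) = Kw/Kb = 1.0e-14 / 6.4 x 10^-4 = 1.56e-11.
[H^+] = sqrt(Ka x [C2H5NH3+]) = sqrt(1.56e-11 x 0.1025) = 1.27e-6 M.
pH = -log(1.27e-6) = 5.90.

5.90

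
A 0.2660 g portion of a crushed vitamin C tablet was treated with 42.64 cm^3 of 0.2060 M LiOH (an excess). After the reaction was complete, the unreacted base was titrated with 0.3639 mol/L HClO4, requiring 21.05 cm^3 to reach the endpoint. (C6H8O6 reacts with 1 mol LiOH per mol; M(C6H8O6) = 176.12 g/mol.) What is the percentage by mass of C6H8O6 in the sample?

74.4%

Total n(LiOH) added = 0.2060 x 0.04264 = 0.008784 mol.
n(HClO4) used = 0.3639 x 0.02105 = 0.007660 mol, which equals the excess n(LiOH).
So n(LiOH) consumed by the sample = 0.008784 - 0.007660 = 0.001124 mol.
n(C6H8O6) = 0.001124 / 1 = 0.001124 mol.
mass C6H8O6 = 0.001124 x 176.12 = 0.1979 g, so %C6H8O6 = 0.1979/0.2660 x 100 = 74.4%.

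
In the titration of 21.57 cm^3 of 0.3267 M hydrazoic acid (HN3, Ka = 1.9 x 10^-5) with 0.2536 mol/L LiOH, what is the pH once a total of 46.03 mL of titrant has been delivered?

n(acid) = 0.3267 x 0.02157 = 0.007047 mol; n(LiOH) added = 0.2536 x 0.04603 = 0.01167 mol.
Base is in excess by 0.01167 - 0.007047 = 0.004626 mol in a total volume of 0.06760 L.
[OH^-] = 0.004626/0.06760 = 0.06844 M, so pOH = 1.16 and pH = 14.00 - 1.16 = 12.84.

12.84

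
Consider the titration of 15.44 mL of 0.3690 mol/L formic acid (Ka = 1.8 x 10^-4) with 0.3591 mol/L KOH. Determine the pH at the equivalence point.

n(HCOOH) = 0.3690 x 0.01544 = 0.005697 mol; V(KOH) at equivalence = 0.005697/0.3591 = 0.01587 L.
At equivalence all the acid is converted to HCOO-; total volume = 0.01544 + 0.01587 = 0.03131 L, so [HCOO-] = 0.005697/0.03131 = 0.1820 M.
Kb = Kw/Ka = 1.0e-14 / 1.8 x 10^-4 = 5.56e-11.
[OH^-] = sqrt(Kb x [HCOO-]) = sqrt(5.56e-11 x 0.1820) = 3.18e-6 M.
pOH = 5.50, so pH = 14.00 - 5.50 = 8.50.

8.50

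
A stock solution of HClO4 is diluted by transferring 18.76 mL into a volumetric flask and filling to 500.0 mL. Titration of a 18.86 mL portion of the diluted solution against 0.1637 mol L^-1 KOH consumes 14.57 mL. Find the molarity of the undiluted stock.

3.37 M

n(KOH) = 0.1637 x 0.01457 = 0.002385 mol.
n(HClO4) in the aliquot = 0.002385 mol.
[diluted HClO4] = 0.002385 / 0.01886 = 0.1265 M.
Dilution factor = 500.0/18.76 = 26.65, so [stock] = 0.1265 x 26.65 = 3.37 M.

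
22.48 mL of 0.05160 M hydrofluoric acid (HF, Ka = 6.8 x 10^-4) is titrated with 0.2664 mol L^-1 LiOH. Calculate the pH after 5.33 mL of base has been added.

n(acid) = 0.05160 x 0.02248 = 0.001160 mol; n(LiOH) added = 0.2664 x 0.005330 = 0.001420 mol.
Base is in excess by 0.001420 - 0.001160 = 0.0002599 mol in a total volume of 0.02781 L.
[OH^-] = 0.0002599/0.02781 = 0.009347 M, so pOH = 2.03 and pH = 14.00 - 2.03 = 11.97.

11.97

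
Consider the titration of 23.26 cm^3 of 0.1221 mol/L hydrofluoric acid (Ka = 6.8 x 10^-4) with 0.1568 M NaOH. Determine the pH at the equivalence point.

n(HF) = 0.1221 x 0.02326 = 0.002840 mol; V(NaOH) at equivalence = 0.002840/0.1568 = 0.01811 L.
At equivalence all the acid is converted to F-; total volume = 0.02326 + 0.01811 = 0.04137 L, so [F-] = 0.002840/0.04137 = 0.06865 M.
Kb = Kw/Ka = 1.0e-14 / 6.8 x 10^-4 = 1.47e-11.
[OH^-] = sqrt(Kb x [F-]) = sqrt(1.47e-11 x 0.06865) = 1.00e-6 M.
pOH = 6.00, so pH = 14.00 - 6.00 = 8.00.

8.00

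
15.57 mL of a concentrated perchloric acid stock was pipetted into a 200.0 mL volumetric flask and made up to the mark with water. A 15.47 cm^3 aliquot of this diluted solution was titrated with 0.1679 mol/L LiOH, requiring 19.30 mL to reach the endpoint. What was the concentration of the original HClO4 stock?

2.69 M

n(LiOH) = 0.1679 x 0.01930 = 0.003240 mol.
n(HClO4) in the aliquot = 0.003240 mol.
[diluted HClO4] = 0.003240 / 0.01547 = 0.2095 M.
Dilution factor = 200.0/15.57 = 12.85, so [stock] = 0.2095 x 12.85 = 2.69 M.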